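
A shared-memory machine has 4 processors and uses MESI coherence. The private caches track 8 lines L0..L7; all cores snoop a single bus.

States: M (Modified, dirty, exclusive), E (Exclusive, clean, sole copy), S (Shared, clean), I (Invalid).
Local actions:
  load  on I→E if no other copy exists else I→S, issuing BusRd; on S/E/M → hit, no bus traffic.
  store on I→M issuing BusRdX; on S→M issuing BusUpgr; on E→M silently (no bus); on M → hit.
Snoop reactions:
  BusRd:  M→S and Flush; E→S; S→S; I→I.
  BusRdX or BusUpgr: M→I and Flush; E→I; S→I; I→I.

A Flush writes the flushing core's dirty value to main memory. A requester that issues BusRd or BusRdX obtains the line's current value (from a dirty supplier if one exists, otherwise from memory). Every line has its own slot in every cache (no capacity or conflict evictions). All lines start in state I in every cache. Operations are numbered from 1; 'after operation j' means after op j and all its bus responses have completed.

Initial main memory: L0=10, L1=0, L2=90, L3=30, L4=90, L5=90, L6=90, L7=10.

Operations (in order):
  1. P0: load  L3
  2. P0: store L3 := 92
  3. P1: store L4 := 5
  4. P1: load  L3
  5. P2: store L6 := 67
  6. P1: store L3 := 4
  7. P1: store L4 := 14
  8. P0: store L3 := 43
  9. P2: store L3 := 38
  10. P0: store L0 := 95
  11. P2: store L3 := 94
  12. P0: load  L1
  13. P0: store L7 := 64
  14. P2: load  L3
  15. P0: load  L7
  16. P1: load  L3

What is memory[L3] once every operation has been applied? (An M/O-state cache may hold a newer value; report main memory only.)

memory[L3] = 94

[1] P0: load  L3 | P0:E(30), P1:I, P2:I, P3:I | bus: BusRd
[2] P0: store L3 := 92 | P0:M(92), P1:I, P2:I, P3:I | bus: none
[3] P1: store L4 := 5 | P0:I, P1:M(5), P2:I, P3:I | bus: BusRdX
[4] P1: load  L3 | P0:S(92), P1:S(92), P2:I, P3:I | bus: BusRd,Flush
[5] P2: store L6 := 67 | P0:I, P1:I, P2:M(67), P3:I | bus: BusRdX
[6] P1: store L3 := 4 | P0:I, P1:M(4), P2:I, P3:I | bus: BusUpgr
[7] P1: store L4 := 14 | P0:I, P1:M(14), P2:I, P3:I | bus: none
[8] P0: store L3 := 43 | P0:M(43), P1:I, P2:I, P3:I | bus: BusRdX,Flush
[9] P2: store L3 := 38 | P0:I, P1:I, P2:M(38), P3:I | bus: BusRdX,Flush
[10] P0: store L0 := 95 | P0:M(95), P1:I, P2:I, P3:I | bus: BusRdX
[11] P2: store L3 := 94 | P0:I, P1:I, P2:M(94), P3:I | bus: none
[12] P0: load  L1 | P0:E(0), P1:I, P2:I, P3:I | bus: BusRd
[13] P0: store L7 := 64 | P0:M(64), P1:I, P2:I, P3:I | bus: BusRdX
[14] P2: load  L3 | P0:I, P1:I, P2:M(94), P3:I | bus: none
[15] P0: load  L7 | P0:M(64), P1:I, P2:I, P3:I | bus: none
[16] P1: load  L3 | P0:I, P1:S(94), P2:S(94), P3:I | bus: BusRd,Flush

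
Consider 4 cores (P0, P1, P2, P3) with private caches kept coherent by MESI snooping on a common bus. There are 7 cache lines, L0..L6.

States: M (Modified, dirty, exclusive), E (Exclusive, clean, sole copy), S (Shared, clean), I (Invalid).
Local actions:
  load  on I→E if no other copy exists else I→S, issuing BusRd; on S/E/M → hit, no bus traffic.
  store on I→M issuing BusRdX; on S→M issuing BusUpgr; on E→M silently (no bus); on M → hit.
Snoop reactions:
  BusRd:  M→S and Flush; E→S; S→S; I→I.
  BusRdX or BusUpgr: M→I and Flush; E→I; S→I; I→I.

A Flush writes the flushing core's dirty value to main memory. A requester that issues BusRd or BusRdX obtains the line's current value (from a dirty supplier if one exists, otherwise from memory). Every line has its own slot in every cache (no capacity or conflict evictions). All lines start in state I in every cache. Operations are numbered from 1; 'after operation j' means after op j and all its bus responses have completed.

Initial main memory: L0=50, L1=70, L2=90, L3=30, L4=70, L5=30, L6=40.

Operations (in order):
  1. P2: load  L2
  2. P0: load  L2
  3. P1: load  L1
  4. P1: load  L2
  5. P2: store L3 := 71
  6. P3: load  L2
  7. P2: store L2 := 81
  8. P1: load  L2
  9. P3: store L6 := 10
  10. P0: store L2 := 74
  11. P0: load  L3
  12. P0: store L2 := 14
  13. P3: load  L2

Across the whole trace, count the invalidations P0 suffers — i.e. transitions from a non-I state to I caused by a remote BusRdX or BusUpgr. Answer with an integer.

invalidations = 1

1. P2: load  L2  bus=[BusRd]  L2: P0=I P1=I P2=E P3=I  mem[L2]=90
2. P0: load  L2  bus=[BusRd]  L2: P0=S P1=I P2=S P3=I  mem[L2]=90
3. P1: load  L1  bus=[BusRd]  L1: P0=I P1=E P2=I P3=I  mem[L1]=70
4. P1: load  L2  bus=[BusRd]  L2: P0=S P1=S P2=S P3=I  mem[L2]=90
5. P2: store L3 := 71  bus=[BusRdX]  L3: P0=I P1=I P2=M P3=I  mem[L3]=30
6. P3: load  L2  bus=[BusRd]  L2: P0=S P1=S P2=S P3=S  mem[L2]=90
7. P2: store L2 := 81  bus=[BusUpgr]  L2: P0=I P1=I P2=M P3=I  mem[L2]=90
8. P1: load  L2  bus=[BusRd,Flush]  L2: P0=I P1=S P2=S P3=I  mem[L2]=81
9. P3: store L6 := 10  bus=[BusRdX]  L6: P0=I P1=I P2=I P3=M  mem[L6]=40
10. P0: store L2 := 74  bus=[BusRdX]  L2: P0=M P1=I P2=I P3=I  mem[L2]=81
11. P0: load  L3  bus=[BusRd,Flush]  L3: P0=S P1=I P2=S P3=I  mem[L3]=71
12. P0: store L2 := 14  bus=[-]  L2: P0=M P1=I P2=I P3=I  mem[L2]=81
13. P3: load  L2  bus=[BusRd,Flush]  L2: P0=S P1=I P2=I P3=S  mem[L2]=14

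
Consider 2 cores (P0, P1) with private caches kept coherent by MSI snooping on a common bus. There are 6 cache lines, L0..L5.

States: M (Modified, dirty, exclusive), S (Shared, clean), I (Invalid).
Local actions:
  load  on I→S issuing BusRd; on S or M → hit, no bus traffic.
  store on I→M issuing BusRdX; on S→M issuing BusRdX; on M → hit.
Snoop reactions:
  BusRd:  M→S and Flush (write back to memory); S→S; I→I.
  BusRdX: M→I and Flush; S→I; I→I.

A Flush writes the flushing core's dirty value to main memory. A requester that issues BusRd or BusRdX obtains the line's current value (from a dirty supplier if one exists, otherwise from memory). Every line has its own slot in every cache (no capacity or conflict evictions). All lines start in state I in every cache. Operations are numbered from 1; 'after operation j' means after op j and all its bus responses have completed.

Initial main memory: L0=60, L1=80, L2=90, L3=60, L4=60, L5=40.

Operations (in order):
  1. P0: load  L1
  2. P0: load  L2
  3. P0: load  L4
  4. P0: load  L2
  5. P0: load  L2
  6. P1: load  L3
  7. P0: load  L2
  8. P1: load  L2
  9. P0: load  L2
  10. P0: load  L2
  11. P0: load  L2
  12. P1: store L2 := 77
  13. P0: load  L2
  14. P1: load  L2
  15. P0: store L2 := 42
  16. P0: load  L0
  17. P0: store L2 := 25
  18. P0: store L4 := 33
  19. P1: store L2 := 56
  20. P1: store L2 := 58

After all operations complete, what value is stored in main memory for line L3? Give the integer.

memory[L3] = 60

step 1: P0: load  L1  ⟶  SI  (L1)  txn=BusRd  M[L1]=80
step 2: P0: load  L2  ⟶  SI  (L2)  txn=BusRd  M[L2]=90
step 3: P0: load  L4  ⟶  SI  (L4)  txn=BusRd  M[L4]=60
step 4: P0: load  L2  ⟶  SI  (L2)  txn=∅  M[L2]=90
step 5: P0: load  L2  ⟶  SI  (L2)  txn=∅  M[L2]=90
step 6: P1: load  L3  ⟶  IS  (L3)  txn=BusRd  M[L3]=60
step 7: P0: load  L2  ⟶  SI  (L2)  txn=∅  M[L2]=90
step 8: P1: load  L2  ⟶  SS  (L2)  txn=BusRd  M[L2]=90
step 9: P0: load  L2  ⟶  SS  (L2)  txn=∅  M[L2]=90
step 10: P0: load  L2  ⟶  SS  (L2)  txn=∅  M[L2]=90
step 11: P0: load  L2  ⟶  SS  (L2)  txn=∅  M[L2]=90
step 12: P1: store L2 := 77  ⟶  IM  (L2)  txn=BusRdX  M[L2]=90
step 13: P0: load  L2  ⟶  SS  (L2)  txn=BusRd+Flush  M[L2]=77
step 14: P1: load  L2  ⟶  SS  (L2)  txn=∅  M[L2]=77
step 15: P0: store L2 := 42  ⟶  MI  (L2)  txn=BusRdX  M[L2]=77
step 16: P0: load  L0  ⟶  SI  (L0)  txn=BusRd  M[L0]=60
step 17: P0: store L2 := 25  ⟶  MI  (L2)  txn=∅  M[L2]=77
step 18: P0: store L4 := 33  ⟶  MI  (L4)  txn=BusRdX  M[L4]=60
step 19: P1: store L2 := 56  ⟶  IM  (L2)  txn=BusRdX+Flush  M[L2]=25
step 20: P1: store L2 := 58  ⟶  IM  (L2)  txn=∅  M[L2]=25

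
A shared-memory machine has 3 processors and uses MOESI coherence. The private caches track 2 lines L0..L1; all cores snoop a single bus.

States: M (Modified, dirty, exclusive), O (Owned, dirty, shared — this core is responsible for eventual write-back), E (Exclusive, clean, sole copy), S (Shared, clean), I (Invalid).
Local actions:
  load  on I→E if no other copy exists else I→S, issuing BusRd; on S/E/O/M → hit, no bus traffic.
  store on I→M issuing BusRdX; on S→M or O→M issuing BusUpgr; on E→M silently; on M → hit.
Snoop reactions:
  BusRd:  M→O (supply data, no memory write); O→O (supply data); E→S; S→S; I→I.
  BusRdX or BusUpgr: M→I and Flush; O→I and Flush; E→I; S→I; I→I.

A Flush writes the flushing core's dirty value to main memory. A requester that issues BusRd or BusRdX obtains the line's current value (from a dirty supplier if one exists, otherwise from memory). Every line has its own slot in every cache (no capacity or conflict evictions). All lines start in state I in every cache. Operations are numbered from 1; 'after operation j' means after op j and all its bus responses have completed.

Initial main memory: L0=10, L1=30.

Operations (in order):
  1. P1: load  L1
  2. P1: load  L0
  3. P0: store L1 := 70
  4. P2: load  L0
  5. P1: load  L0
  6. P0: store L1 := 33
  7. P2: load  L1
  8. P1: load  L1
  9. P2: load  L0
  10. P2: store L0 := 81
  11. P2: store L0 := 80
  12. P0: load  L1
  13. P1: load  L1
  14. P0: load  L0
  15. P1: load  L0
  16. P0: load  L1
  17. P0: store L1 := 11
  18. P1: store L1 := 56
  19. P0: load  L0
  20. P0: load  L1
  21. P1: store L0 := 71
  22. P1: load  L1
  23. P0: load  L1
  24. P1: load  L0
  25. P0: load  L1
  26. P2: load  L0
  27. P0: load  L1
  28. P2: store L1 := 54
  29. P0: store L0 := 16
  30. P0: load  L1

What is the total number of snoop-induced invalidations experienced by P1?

invalidations = 5

  op1 P1: load  L1 → I/E/I on L1; bus BusRd; mem=30
  op2 P1: load  L0 → I/E/I on L0; bus BusRd; mem=10
  op3 P0: store L1 := 70 → M/I/I on L1; bus BusRdX; mem=30
  op4 P2: load  L0 → I/S/S on L0; bus BusRd; mem=10
  op5 P1: load  L0 → I/S/S on L0; bus (none); mem=10
  op6 P0: store L1 := 33 → M/I/I on L1; bus (none); mem=30
  op7 P2: load  L1 → O/I/S on L1; bus BusRd; mem=30
  op8 P1: load  L1 → O/S/S on L1; bus BusRd; mem=30
  op9 P2: load  L0 → I/S/S on L0; bus (none); mem=10
  op10 P2: store L0 := 81 → I/I/M on L0; bus BusUpgr; mem=10
  op11 P2: store L0 := 80 → I/I/M on L0; bus (none); mem=10
  op12 P0: load  L1 → O/S/S on L1; bus (none); mem=30
  op13 P1: load  L1 → O/S/S on L1; bus (none); mem=30
  op14 P0: load  L0 → S/I/O on L0; bus BusRd; mem=10
  op15 P1: load  L0 → S/S/O on L0; bus BusRd; mem=10
  op16 P0: load  L1 → O/S/S on L1; bus (none); mem=30
  op17 P0: store L1 := 11 → M/I/I on L1; bus BusUpgr; mem=30
  op18 P1: store L1 := 56 → I/M/I on L1; bus BusRdX Flush; mem=11
  op19 P0: load  L0 → S/S/O on L0; bus (none); mem=10
  op20 P0: load  L1 → S/O/I on L1; bus BusRd; mem=11
  op21 P1: store L0 := 71 → I/M/I on L0; bus BusUpgr Flush; mem=80
  op22 P1: load  L1 → S/O/I on L1; bus (none); mem=11
  op23 P0: load  L1 → S/O/I on L1; bus (none); mem=11
  op24 P1: load  L0 → I/M/I on L0; bus (none); mem=80
  op25 P0: load  L1 → S/O/I on L1; bus (none); mem=11
  op26 P2: load  L0 → I/O/S on L0; bus BusRd; mem=80
  op27 P0: load  L1 → S/O/I on L1; bus (none); mem=11
  op28 P2: store L1 := 54 → I/I/M on L1; bus BusRdX Flush; mem=56
  op29 P0: store L0 := 16 → M/I/I on L0; bus BusRdX Flush; mem=71
  op30 P0: load  L1 → S/I/O on L1; bus BusRd; mem=56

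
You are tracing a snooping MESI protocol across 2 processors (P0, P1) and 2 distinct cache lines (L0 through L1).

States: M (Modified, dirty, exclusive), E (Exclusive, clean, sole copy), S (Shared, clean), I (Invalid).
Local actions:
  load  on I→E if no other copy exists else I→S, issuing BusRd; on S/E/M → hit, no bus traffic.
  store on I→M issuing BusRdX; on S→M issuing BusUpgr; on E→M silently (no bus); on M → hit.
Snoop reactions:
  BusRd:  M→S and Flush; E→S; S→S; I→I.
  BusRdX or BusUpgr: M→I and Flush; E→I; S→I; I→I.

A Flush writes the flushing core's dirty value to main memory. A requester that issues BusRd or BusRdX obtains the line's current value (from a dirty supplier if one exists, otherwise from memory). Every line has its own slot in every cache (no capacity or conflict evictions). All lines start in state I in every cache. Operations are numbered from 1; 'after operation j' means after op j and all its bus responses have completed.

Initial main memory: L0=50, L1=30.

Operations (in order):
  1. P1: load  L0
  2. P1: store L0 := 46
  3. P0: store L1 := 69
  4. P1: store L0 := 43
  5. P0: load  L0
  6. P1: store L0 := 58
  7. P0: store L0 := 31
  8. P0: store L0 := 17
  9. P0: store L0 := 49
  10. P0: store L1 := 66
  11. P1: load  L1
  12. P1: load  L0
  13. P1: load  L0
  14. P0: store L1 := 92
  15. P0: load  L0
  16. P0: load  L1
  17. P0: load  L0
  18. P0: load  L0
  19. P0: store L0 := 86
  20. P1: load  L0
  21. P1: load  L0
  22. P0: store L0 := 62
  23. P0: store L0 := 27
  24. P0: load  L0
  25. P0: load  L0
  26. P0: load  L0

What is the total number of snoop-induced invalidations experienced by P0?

invalidations = 1

1. P1: load  L0  bus=[BusRd]  L0: P0=I P1=E  mem[L0]=50
2. P1: store L0 := 46  bus=[-]  L0: P0=I P1=M  mem[L0]=50
3. P0: store L1 := 69  bus=[BusRdX]  L1: P0=M P1=I  mem[L1]=30
4. P1: store L0 := 43  bus=[-]  L0: P0=I P1=M  mem[L0]=50
5. P0: load  L0  bus=[BusRd,Flush]  L0: P0=S P1=S  mem[L0]=43
6. P1: store L0 := 58  bus=[BusUpgr]  L0: P0=I P1=M  mem[L0]=43
7. P0: store L0 := 31  bus=[BusRdX,Flush]  L0: P0=M P1=I  mem[L0]=58
8. P0: store L0 := 17  bus=[-]  L0: P0=M P1=I  mem[L0]=58
9. P0: store L0 := 49  bus=[-]  L0: P0=M P1=I  mem[L0]=58
10. P0: store L1 := 66  bus=[-]  L1: P0=M P1=I  mem[L1]=30
11. P1: load  L1  bus=[BusRd,Flush]  L1: P0=S P1=S  mem[L1]=66
12. P1: load  L0  bus=[BusRd,Flush]  L0: P0=S P1=S  mem[L0]=49
13. P1: load  L0  bus=[-]  L0: P0=S P1=S  mem[L0]=49
14. P0: store L1 := 92  bus=[BusUpgr]  L1: P0=M P1=I  mem[L1]=66
15. P0: load  L0  bus=[-]  L0: P0=S P1=S  mem[L0]=49
16. P0: load  L1  bus=[-]  L1: P0=M P1=I  mem[L1]=66
17. P0: load  L0  bus=[-]  L0: P0=S P1=S  mem[L0]=49
18. P0: load  L0  bus=[-]  L0: P0=S P1=S  mem[L0]=49
19. P0: store L0 := 86  bus=[BusUpgr]  L0: P0=M P1=I  mem[L0]=49
20. P1: load  L0  bus=[BusRd,Flush]  L0: P0=S P1=S  mem[L0]=86
21. P1: load  L0  bus=[-]  L0: P0=S P1=S  mem[L0]=86
22. P0: store L0 := 62  bus=[BusUpgr]  L0: P0=M P1=I  mem[L0]=86
23. P0: store L0 := 27  bus=[-]  L0: P0=M P1=I  mem[L0]=86
24. P0: load  L0  bus=[-]  L0: P0=M P1=I  mem[L0]=86
25. P0: load  L0  bus=[-]  L0: P0=M P1=I  mem[L0]=86
26. P0: load  L0  bus=[-]  L0: P0=M P1=I  mem[L0]=86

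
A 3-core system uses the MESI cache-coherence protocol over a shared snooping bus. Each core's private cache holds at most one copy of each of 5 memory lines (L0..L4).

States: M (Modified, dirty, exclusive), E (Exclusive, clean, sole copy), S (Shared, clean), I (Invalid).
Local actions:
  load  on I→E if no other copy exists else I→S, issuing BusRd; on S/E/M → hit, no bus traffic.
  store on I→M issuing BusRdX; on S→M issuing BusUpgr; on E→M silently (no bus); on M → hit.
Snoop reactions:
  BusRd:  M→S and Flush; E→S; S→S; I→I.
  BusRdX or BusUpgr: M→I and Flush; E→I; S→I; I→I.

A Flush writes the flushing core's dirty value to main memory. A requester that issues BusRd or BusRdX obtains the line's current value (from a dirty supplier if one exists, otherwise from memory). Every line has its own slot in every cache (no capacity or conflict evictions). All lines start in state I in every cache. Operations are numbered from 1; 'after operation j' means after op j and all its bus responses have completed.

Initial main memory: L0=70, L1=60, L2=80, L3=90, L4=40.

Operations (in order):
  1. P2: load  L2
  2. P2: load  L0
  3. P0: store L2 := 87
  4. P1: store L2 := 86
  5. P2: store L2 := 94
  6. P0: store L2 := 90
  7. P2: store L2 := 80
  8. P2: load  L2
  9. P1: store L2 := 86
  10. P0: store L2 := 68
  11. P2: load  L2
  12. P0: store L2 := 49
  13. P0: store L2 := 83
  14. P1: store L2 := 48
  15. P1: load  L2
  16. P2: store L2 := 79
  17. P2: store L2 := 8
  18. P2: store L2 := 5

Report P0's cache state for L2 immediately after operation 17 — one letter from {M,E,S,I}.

step 1: P2: load  L2  ⟶  IIE  (L2)  txn=BusRd  M[L2]=80
step 2: P2: load  L0  ⟶  IIE  (L0)  txn=BusRd  M[L0]=70
step 3: P0: store L2 := 87  ⟶  MII  (L2)  txn=BusRdX  M[L2]=80
step 4: P1: store L2 := 86  ⟶  IMI  (L2)  txn=BusRdX+Flush  M[L2]=87
step 5: P2: store L2 := 94  ⟶  IIM  (L2)  txn=BusRdX+Flush  M[L2]=86
step 6: P0: store L2 := 90  ⟶  MII  (L2)  txn=BusRdX+Flush  M[L2]=94
step 7: P2: store L2 := 80  ⟶  IIM  (L2)  txn=BusRdX+Flush  M[L2]=90
step 8: P2: load  L2  ⟶  IIM  (L2)  txn=∅  M[L2]=90
step 9: P1: store L2 := 86  ⟶  IMI  (L2)  txn=BusRdX+Flush  M[L2]=80
step 10: P0: store L2 := 68  ⟶  MII  (L2)  txn=BusRdX+Flush  M[L2]=86
step 11: P2: load  L2  ⟶  SIS  (L2)  txn=BusRd+Flush  M[L2]=68
step 12: P0: store L2 := 49  ⟶  MII  (L2)  txn=BusUpgr  M[L2]=68
step 13: P0: store L2 := 83  ⟶  MII  (L2)  txn=∅  M[L2]=68
step 14: P1: store L2 := 48  ⟶  IMI  (L2)  txn=BusRdX+Flush  M[L2]=83
step 15: P1: load  L2  ⟶  IMI  (L2)  txn=∅  M[L2]=83
step 16: P2: store L2 := 79  ⟶  IIM  (L2)  txn=BusRdX+Flush  M[L2]=48
step 17: P2: store L2 := 8  ⟶  IIM  (L2)  txn=∅  M[L2]=48
step 18: P2: store L2 := 5  ⟶  IIM  (L2)  txn=∅  M[L2]=48

state = I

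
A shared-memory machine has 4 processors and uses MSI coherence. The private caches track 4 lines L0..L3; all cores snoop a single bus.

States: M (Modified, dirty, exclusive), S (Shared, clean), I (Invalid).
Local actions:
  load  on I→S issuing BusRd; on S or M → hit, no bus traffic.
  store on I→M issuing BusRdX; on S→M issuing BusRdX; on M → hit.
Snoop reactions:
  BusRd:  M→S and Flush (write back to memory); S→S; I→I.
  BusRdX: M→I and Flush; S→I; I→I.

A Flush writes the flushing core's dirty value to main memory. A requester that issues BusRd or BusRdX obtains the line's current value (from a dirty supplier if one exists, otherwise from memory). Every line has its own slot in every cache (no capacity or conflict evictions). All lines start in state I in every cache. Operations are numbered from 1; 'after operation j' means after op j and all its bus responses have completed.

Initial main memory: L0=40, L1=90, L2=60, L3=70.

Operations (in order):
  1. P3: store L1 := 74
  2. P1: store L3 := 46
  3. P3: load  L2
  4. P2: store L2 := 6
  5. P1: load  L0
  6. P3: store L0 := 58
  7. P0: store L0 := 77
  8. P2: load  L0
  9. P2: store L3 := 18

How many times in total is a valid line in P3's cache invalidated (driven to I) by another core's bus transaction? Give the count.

  op1 P3: store L1 := 74 → I/I/I/M on L1; bus BusRdX; mem=90
  op2 P1: store L3 := 46 → I/M/I/I on L3; bus BusRdX; mem=70
  op3 P3: load  L2 → I/I/I/S on L2; bus BusRd; mem=60
  op4 P2: store L2 := 6 → I/I/M/I on L2; bus BusRdX; mem=60
  op5 P1: load  L0 → I/S/I/I on L0; bus BusRd; mem=40
  op6 P3: store L0 := 58 → I/I/I/M on L0; bus BusRdX; mem=40
  op7 P0: store L0 := 77 → M/I/I/I on L0; bus BusRdX Flush; mem=58
  op8 P2: load  L0 → S/I/S/I on L0; bus BusRd Flush; mem=77
  op9 P2: store L3 := 18 → I/I/M/I on L3; bus BusRdX Flush; mem=46

invalidations = 2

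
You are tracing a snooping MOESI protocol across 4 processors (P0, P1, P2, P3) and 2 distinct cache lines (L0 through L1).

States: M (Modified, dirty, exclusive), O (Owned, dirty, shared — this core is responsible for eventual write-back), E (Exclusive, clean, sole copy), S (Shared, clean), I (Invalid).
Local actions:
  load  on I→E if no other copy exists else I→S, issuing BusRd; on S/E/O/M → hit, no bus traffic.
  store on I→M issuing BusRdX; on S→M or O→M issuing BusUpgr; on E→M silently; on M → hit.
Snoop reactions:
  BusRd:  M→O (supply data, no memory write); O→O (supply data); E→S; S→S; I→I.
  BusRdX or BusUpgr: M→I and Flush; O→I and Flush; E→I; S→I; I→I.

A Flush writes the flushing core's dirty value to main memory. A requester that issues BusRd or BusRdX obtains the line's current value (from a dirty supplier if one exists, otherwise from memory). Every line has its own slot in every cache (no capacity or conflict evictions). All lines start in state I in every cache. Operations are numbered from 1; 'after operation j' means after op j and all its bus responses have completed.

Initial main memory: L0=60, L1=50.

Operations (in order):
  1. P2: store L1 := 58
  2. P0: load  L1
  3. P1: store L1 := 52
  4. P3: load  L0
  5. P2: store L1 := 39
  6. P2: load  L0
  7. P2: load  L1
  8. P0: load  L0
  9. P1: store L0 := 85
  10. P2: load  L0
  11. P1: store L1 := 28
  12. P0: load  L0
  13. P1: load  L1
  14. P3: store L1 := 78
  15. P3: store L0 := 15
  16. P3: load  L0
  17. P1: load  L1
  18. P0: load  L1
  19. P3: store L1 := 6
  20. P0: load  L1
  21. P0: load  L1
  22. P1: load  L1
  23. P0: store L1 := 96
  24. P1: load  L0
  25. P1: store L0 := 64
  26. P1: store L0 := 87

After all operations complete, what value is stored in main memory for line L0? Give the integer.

memory[L0] = 15

step 1: P2: store L1 := 58  ⟶  IIMI  (L1)  txn=BusRdX  M[L1]=50
step 2: P0: load  L1  ⟶  SIOI  (L1)  txn=BusRd  M[L1]=50
step 3: P1: store L1 := 52  ⟶  IMII  (L1)  txn=BusRdX+Flush  M[L1]=58
step 4: P3: load  L0  ⟶  IIIE  (L0)  txn=BusRd  M[L0]=60
step 5: P2: store L1 := 39  ⟶  IIMI  (L1)  txn=BusRdX+Flush  M[L1]=52
step 6: P2: load  L0  ⟶  IISS  (L0)  txn=BusRd  M[L0]=60
step 7: P2: load  L1  ⟶  IIMI  (L1)  txn=∅  M[L1]=52
step 8: P0: load  L0  ⟶  SISS  (L0)  txn=BusRd  M[L0]=60
step 9: P1: store L0 := 85  ⟶  IMII  (L0)  txn=BusRdX  M[L0]=60
step 10: P2: load  L0  ⟶  IOSI  (L0)  txn=BusRd  M[L0]=60
step 11: P1: store L1 := 28  ⟶  IMII  (L1)  txn=BusRdX+Flush  M[L1]=39
step 12: P0: load  L0  ⟶  SOSI  (L0)  txn=BusRd  M[L0]=60
step 13: P1: load  L1  ⟶  IMII  (L1)  txn=∅  M[L1]=39
step 14: P3: store L1 := 78  ⟶  IIIM  (L1)  txn=BusRdX+Flush  M[L1]=28
step 15: P3: store L0 := 15  ⟶  IIIM  (L0)  txn=BusRdX+Flush  M[L0]=85
step 16: P3: load  L0  ⟶  IIIM  (L0)  txn=∅  M[L0]=85
step 17: P1: load  L1  ⟶  ISIO  (L1)  txn=BusRd  M[L1]=28
step 18: P0: load  L1  ⟶  SSIO  (L1)  txn=BusRd  M[L1]=28
step 19: P3: store L1 := 6  ⟶  IIIM  (L1)  txn=BusUpgr  M[L1]=28
step 20: P0: load  L1  ⟶  SIIO  (L1)  txn=BusRd  M[L1]=28
step 21: P0: load  L1  ⟶  SIIO  (L1)  txn=∅  M[L1]=28
step 22: P1: load  L1  ⟶  SSIO  (L1)  txn=BusRd  M[L1]=28
step 23: P0: store L1 := 96  ⟶  MIII  (L1)  txn=BusUpgr+Flush  M[L1]=6
step 24: P1: load  L0  ⟶  ISIO  (L0)  txn=BusRd  M[L0]=85
step 25: P1: store L0 := 64  ⟶  IMII  (L0)  txn=BusUpgr+Flush  M[L0]=15
step 26: P1: store L0 := 87  ⟶  IMII  (L0)  txn=∅  M[L0]=15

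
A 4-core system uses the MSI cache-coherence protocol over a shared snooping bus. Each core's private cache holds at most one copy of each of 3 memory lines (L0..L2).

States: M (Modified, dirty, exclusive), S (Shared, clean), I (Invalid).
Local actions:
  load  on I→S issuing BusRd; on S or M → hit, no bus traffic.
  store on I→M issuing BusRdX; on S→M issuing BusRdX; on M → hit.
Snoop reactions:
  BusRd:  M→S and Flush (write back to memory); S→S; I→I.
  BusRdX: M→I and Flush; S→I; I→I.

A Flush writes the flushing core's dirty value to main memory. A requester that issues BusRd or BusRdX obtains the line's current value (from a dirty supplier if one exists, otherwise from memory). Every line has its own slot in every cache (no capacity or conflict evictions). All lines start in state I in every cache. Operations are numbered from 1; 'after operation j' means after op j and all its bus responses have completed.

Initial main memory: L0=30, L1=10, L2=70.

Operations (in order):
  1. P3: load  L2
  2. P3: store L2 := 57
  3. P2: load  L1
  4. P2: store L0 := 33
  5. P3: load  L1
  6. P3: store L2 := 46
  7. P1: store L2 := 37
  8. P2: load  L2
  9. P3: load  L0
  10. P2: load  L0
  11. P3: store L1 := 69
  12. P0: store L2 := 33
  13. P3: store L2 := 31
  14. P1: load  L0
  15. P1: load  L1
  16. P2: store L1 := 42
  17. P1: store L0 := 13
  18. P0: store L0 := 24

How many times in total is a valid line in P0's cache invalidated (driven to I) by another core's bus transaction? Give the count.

step 1: P3: load  L2  ⟶  IIIS  (L2)  txn=BusRd  M[L2]=70
step 2: P3: store L2 := 57  ⟶  IIIM  (L2)  txn=BusRdX  M[L2]=70
step 3: P2: load  L1  ⟶  IISI  (L1)  txn=BusRd  M[L1]=10
step 4: P2: store L0 := 33  ⟶  IIMI  (L0)  txn=BusRdX  M[L0]=30
step 5: P3: load  L1  ⟶  IISS  (L1)  txn=BusRd  M[L1]=10
step 6: P3: store L2 := 46  ⟶  IIIM  (L2)  txn=∅  M[L2]=70
step 7: P1: store L2 := 37  ⟶  IMII  (L2)  txn=BusRdX+Flush  M[L2]=46
step 8: P2: load  L2  ⟶  ISSI  (L2)  txn=BusRd+Flush  M[L2]=37
step 9: P3: load  L0  ⟶  IISS  (L0)  txn=BusRd+Flush  M[L0]=33
step 10: P2: load  L0  ⟶  IISS  (L0)  txn=∅  M[L0]=33
step 11: P3: store L1 := 69  ⟶  IIIM  (L1)  txn=BusRdX  M[L1]=10
step 12: P0: store L2 := 33  ⟶  MIII  (L2)  txn=BusRdX  M[L2]=37
step 13: P3: store L2 := 31  ⟶  IIIM  (L2)  txn=BusRdX+Flush  M[L2]=33
step 14: P1: load  L0  ⟶  ISSS  (L0)  txn=BusRd  M[L0]=33
step 15: P1: load  L1  ⟶  ISIS  (L1)  txn=BusRd+Flush  M[L1]=69
step 16: P2: store L1 := 42  ⟶  IIMI  (L1)  txn=BusRdX  M[L1]=69
step 17: P1: store L0 := 13  ⟶  IMII  (L0)  txn=BusRdX  M[L0]=33
step 18: P0: store L0 := 24  ⟶  MIII  (L0)  txn=BusRdX+Flush  M[L0]=13

invalidations = 1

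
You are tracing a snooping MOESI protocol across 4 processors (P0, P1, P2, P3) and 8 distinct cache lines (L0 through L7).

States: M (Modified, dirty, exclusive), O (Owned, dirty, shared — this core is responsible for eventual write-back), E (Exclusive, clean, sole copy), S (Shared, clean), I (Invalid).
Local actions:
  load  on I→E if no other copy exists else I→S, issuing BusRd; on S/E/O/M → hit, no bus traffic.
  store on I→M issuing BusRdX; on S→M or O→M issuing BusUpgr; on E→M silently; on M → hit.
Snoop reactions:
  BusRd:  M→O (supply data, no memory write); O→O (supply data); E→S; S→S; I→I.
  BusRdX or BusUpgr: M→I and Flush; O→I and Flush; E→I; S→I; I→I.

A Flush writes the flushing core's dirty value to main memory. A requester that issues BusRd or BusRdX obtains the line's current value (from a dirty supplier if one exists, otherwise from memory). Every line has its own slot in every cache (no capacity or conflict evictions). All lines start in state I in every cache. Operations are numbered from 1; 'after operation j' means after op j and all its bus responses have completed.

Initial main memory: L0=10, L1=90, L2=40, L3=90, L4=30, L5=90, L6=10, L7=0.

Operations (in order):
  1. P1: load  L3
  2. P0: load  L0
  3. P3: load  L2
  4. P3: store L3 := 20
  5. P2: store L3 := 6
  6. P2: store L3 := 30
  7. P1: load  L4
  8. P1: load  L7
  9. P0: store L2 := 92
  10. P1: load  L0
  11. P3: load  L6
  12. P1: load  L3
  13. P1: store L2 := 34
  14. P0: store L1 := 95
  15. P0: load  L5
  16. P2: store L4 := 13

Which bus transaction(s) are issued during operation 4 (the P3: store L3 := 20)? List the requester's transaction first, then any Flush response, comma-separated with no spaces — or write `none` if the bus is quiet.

bus = BusRdX

1. P1: load  L3  bus=[BusRd]  L3: P0=I P1=E P2=I P3=I  mem[L3]=90
2. P0: load  L0  bus=[BusRd]  L0: P0=E P1=I P2=I P3=I  mem[L0]=10
3. P3: load  L2  bus=[BusRd]  L2: P0=I P1=I P2=I P3=E  mem[L2]=40
4. P3: store L3 := 20  bus=[BusRdX]  L3: P0=I P1=I P2=I P3=M  mem[L3]=90
5. P2: store L3 := 6  bus=[BusRdX,Flush]  L3: P0=I P1=I P2=M P3=I  mem[L3]=20
6. P2: store L3 := 30  bus=[-]  L3: P0=I P1=I P2=M P3=I  mem[L3]=20
7. P1: load  L4  bus=[BusRd]  L4: P0=I P1=E P2=I P3=I  mem[L4]=30
8. P1: load  L7  bus=[BusRd]  L7: P0=I P1=E P2=I P3=I  mem[L7]=0
9. P0: store L2 := 92  bus=[BusRdX]  L2: P0=M P1=I P2=I P3=I  mem[L2]=40
10. P1: load  L0  bus=[BusRd]  L0: P0=S P1=S P2=I P3=I  mem[L0]=10
11. P3: load  L6  bus=[BusRd]  L6: P0=I P1=I P2=I P3=E  mem[L6]=10
12. P1: load  L3  bus=[BusRd]  L3: P0=I P1=S P2=O P3=I  mem[L3]=20
13. P1: store L2 := 34  bus=[BusRdX,Flush]  L2: P0=I P1=M P2=I P3=I  mem[L2]=92
14. P0: store L1 := 95  bus=[BusRdX]  L1: P0=M P1=I P2=I P3=I  mem[L1]=90
15. P0: load  L5  bus=[BusRd]  L5: P0=E P1=I P2=I P3=I  mem[L5]=90
16. P2: store L4 := 13  bus=[BusRdX]  L4: P0=I P1=I P2=M P3=I  mem[L4]=30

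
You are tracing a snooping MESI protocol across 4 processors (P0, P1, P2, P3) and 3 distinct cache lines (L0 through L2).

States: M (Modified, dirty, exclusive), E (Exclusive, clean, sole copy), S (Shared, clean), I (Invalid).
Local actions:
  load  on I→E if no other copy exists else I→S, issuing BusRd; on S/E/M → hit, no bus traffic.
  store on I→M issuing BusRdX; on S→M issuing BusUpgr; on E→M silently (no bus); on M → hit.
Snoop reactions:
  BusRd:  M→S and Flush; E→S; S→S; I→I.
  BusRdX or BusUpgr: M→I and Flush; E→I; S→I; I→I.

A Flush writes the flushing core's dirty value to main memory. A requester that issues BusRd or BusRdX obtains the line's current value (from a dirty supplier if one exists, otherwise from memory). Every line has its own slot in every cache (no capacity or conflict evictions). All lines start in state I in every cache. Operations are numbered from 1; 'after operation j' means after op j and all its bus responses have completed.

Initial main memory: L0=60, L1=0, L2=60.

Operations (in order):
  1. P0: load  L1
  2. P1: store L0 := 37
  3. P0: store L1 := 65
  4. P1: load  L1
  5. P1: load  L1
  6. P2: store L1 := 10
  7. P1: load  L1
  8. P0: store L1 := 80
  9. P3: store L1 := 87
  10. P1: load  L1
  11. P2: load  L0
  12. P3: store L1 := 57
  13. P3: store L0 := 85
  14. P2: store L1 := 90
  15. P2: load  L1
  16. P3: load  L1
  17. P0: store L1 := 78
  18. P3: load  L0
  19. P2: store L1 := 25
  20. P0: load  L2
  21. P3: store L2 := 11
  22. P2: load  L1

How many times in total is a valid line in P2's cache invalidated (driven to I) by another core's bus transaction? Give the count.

invalidations = 3

[1] P0: load  L1 | P0:E(0), P1:I, P2:I, P3:I | bus: BusRd
[2] P1: store L0 := 37 | P0:I, P1:M(37), P2:I, P3:I | bus: BusRdX
[3] P0: store L1 := 65 | P0:M(65), P1:I, P2:I, P3:I | bus: none
[4] P1: load  L1 | P0:S(65), P1:S(65), P2:I, P3:I | bus: BusRd,Flush
[5] P1: load  L1 | P0:S(65), P1:S(65), P2:I, P3:I | bus: none
[6] P2: store L1 := 10 | P0:I, P1:I, P2:M(10), P3:I | bus: BusRdX
[7] P1: load  L1 | P0:I, P1:S(10), P2:S(10), P3:I | bus: BusRd,Flush
[8] P0: store L1 := 80 | P0:M(80), P1:I, P2:I, P3:I | bus: BusRdX
[9] P3: store L1 := 87 | P0:I, P1:I, P2:I, P3:M(87) | bus: BusRdX,Flush
[10] P1: load  L1 | P0:I, P1:S(87), P2:I, P3:S(87) | bus: BusRd,Flush
[11] P2: load  L0 | P0:I, P1:S(37), P2:S(37), P3:I | bus: BusRd,Flush
[12] P3: store L1 := 57 | P0:I, P1:I, P2:I, P3:M(57) | bus: BusUpgr
[13] P3: store L0 := 85 | P0:I, P1:I, P2:I, P3:M(85) | bus: BusRdX
[14] P2: store L1 := 90 | P0:I, P1:I, P2:M(90), P3:I | bus: BusRdX,Flush
[15] P2: load  L1 | P0:I, P1:I, P2:M(90), P3:I | bus: none
[16] P3: load  L1 | P0:I, P1:I, P2:S(90), P3:S(90) | bus: BusRd,Flush
[17] P0: store L1 := 78 | P0:M(78), P1:I, P2:I, P3:I | bus: BusRdX
[18] P3: load  L0 | P0:I, P1:I, P2:I, P3:M(85) | bus: none
[19] P2: store L1 := 25 | P0:I, P1:I, P2:M(25), P3:I | bus: BusRdX,Flush
[20] P0: load  L2 | P0:E(60), P1:I, P2:I, P3:I | bus: BusRd
[21] P3: store L2 := 11 | P0:I, P1:I, P2:I, P3:M(11) | bus: BusRdX
[22] P2: load  L1 | P0:I, P1:I, P2:M(25), P3:I | bus: none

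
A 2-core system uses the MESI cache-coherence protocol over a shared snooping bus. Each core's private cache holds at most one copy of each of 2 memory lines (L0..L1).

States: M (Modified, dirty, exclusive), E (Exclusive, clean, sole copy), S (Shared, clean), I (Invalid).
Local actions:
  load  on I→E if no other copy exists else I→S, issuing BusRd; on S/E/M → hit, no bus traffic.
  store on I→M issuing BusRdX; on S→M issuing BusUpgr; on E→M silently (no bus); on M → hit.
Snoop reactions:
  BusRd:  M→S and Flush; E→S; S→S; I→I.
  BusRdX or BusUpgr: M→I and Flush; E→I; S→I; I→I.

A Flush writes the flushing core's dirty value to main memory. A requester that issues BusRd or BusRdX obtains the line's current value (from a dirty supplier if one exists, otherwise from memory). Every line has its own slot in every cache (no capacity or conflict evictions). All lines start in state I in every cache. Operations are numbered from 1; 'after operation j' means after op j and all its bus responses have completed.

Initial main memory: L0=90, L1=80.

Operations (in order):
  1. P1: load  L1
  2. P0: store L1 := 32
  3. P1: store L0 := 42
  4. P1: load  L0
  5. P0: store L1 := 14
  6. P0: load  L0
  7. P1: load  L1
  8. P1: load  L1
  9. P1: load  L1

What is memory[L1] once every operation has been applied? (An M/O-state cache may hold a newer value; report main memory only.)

memory[L1] = 14

1. P1: load  L1  bus=[BusRd]  L1: P0=I P1=E  mem[L1]=80
2. P0: store L1 := 32  bus=[BusRdX]  L1: P0=M P1=I  mem[L1]=80
3. P1: store L0 := 42  bus=[BusRdX]  L0: P0=I P1=M  mem[L0]=90
4. P1: load  L0  bus=[-]  L0: P0=I P1=M  mem[L0]=90
5. P0: store L1 := 14  bus=[-]  L1: P0=M P1=I  mem[L1]=80
6. P0: load  L0  bus=[BusRd,Flush]  L0: P0=S P1=S  mem[L0]=42
7. P1: load  L1  bus=[BusRd,Flush]  L1: P0=S P1=S  mem[L1]=14
8. P1: load  L1  bus=[-]  L1: P0=S P1=S  mem[L1]=14
9. P1: load  L1  bus=[-]  L1: P0=S P1=S  mem[L1]=14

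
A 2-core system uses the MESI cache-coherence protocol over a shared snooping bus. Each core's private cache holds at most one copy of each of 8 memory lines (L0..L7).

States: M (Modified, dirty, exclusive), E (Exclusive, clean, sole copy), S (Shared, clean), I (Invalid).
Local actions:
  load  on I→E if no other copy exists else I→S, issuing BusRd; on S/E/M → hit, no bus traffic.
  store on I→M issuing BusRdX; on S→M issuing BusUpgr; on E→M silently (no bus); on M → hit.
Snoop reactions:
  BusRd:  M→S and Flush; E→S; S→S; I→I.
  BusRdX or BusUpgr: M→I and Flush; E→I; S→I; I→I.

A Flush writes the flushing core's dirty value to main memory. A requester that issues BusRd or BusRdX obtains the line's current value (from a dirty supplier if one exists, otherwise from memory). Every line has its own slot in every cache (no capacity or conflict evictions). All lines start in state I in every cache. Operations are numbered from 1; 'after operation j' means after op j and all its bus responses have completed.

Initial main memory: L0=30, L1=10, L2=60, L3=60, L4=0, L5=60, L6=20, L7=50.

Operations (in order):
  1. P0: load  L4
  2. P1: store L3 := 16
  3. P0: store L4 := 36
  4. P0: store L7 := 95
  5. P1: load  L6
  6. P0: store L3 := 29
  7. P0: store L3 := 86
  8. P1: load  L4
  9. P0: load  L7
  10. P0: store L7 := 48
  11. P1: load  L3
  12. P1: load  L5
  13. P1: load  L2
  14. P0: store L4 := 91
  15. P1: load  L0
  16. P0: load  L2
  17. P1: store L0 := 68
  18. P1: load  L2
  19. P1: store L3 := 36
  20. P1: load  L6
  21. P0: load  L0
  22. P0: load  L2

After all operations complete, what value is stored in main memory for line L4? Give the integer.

  op1 P0: load  L4 → E/I on L4; bus BusRd; mem=0
  op2 P1: store L3 := 16 → I/M on L3; bus BusRdX; mem=60
  op3 P0: store L4 := 36 → M/I on L4; bus (none); mem=0
  op4 P0: store L7 := 95 → M/I on L7; bus BusRdX; mem=50
  op5 P1: load  L6 → I/E on L6; bus BusRd; mem=20
  op6 P0: store L3 := 29 → M/I on L3; bus BusRdX Flush; mem=16
  op7 P0: store L3 := 86 → M/I on L3; bus (none); mem=16
  op8 P1: load  L4 → S/S on L4; bus BusRd Flush; mem=36
  op9 P0: load  L7 → M/I on L7; bus (none); mem=50
  op10 P0: store L7 := 48 → M/I on L7; bus (none); mem=50
  op11 P1: load  L3 → S/S on L3; bus BusRd Flush; mem=86
  op12 P1: load  L5 → I/E on L5; bus BusRd; mem=60
  op13 P1: load  L2 → I/E on L2; bus BusRd; mem=60
  op14 P0: store L4 := 91 → M/I on L4; bus BusUpgr; mem=36
  op15 P1: load  L0 → I/E on L0; bus BusRd; mem=30
  op16 P0: load  L2 → S/S on L2; bus BusRd; mem=60
  op17 P1: store L0 := 68 → I/M on L0; bus (none); mem=30
  op18 P1: load  L2 → S/S on L2; bus (none); mem=60
  op19 P1: store L3 := 36 → I/M on L3; bus BusUpgr; mem=86
  op20 P1: load  L6 → I/E on L6; bus (none); mem=20
  op21 P0: load  L0 → S/S on L0; bus BusRd Flush; mem=68
  op22 P0: load  L2 → S/S on L2; bus (none); mem=60

memory[L4] = 36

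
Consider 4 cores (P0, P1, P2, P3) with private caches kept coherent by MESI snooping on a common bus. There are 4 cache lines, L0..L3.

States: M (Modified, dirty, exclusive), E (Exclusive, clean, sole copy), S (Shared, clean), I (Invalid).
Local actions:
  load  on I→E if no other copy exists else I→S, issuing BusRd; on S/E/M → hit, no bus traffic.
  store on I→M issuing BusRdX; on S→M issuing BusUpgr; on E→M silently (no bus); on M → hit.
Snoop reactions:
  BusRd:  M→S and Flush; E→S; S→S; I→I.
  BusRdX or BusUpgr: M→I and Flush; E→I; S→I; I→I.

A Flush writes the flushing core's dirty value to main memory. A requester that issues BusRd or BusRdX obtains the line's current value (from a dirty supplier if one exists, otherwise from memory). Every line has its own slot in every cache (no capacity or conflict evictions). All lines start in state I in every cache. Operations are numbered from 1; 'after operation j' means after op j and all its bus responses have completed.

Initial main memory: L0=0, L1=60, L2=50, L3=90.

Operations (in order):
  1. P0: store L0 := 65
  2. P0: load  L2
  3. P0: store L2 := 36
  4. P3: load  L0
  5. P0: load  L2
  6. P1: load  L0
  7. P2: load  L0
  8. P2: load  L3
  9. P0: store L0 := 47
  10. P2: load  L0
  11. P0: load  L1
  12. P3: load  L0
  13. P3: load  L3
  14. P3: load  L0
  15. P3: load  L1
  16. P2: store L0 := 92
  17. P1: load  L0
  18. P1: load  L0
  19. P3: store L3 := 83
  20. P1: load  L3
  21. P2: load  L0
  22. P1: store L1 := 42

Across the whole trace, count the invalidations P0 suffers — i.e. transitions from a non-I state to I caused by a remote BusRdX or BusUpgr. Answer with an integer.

invalidations = 2

  op1 P0: store L0 := 65 → M/I/I/I on L0; bus BusRdX; mem=0
  op2 P0: load  L2 → E/I/I/I on L2; bus BusRd; mem=50
  op3 P0: store L2 := 36 → M/I/I/I on L2; bus (none); mem=50
  op4 P3: load  L0 → S/I/I/S on L0; bus BusRd Flush; mem=65
  op5 P0: load  L2 → M/I/I/I on L2; bus (none); mem=50
  op6 P1: load  L0 → S/S/I/S on L0; bus BusRd; mem=65
  op7 P2: load  L0 → S/S/S/S on L0; bus BusRd; mem=65
  op8 P2: load  L3 → I/I/E/I on L3; bus BusRd; mem=90
  op9 P0: store L0 := 47 → M/I/I/I on L0; bus BusUpgr; mem=65
  op10 P2: load  L0 → S/I/S/I on L0; bus BusRd Flush; mem=47
  op11 P0: load  L1 → E/I/I/I on L1; bus BusRd; mem=60
  op12 P3: load  L0 → S/I/S/S on L0; bus BusRd; mem=47
  op13 P3: load  L3 → I/I/S/S on L3; bus BusRd; mem=90
  op14 P3: load  L0 → S/I/S/S on L0; bus (none); mem=47
  op15 P3: load  L1 → S/I/I/S on L1; bus BusRd; mem=60
  op16 P2: store L0 := 92 → I/I/M/I on L0; bus BusUpgr; mem=47
  op17 P1: load  L0 → I/S/S/I on L0; bus BusRd Flush; mem=92
  op18 P1: load  L0 → I/S/S/I on L0; bus (none); mem=92
  op19 P3: store L3 := 83 → I/I/I/M on L3; bus BusUpgr; mem=90
  op20 P1: load  L3 → I/S/I/S on L3; bus BusRd Flush; mem=83
  op21 P2: load  L0 → I/S/S/I on L0; bus (none); mem=92
  op22 P1: store L1 := 42 → I/M/I/I on L1; bus BusRdX; mem=60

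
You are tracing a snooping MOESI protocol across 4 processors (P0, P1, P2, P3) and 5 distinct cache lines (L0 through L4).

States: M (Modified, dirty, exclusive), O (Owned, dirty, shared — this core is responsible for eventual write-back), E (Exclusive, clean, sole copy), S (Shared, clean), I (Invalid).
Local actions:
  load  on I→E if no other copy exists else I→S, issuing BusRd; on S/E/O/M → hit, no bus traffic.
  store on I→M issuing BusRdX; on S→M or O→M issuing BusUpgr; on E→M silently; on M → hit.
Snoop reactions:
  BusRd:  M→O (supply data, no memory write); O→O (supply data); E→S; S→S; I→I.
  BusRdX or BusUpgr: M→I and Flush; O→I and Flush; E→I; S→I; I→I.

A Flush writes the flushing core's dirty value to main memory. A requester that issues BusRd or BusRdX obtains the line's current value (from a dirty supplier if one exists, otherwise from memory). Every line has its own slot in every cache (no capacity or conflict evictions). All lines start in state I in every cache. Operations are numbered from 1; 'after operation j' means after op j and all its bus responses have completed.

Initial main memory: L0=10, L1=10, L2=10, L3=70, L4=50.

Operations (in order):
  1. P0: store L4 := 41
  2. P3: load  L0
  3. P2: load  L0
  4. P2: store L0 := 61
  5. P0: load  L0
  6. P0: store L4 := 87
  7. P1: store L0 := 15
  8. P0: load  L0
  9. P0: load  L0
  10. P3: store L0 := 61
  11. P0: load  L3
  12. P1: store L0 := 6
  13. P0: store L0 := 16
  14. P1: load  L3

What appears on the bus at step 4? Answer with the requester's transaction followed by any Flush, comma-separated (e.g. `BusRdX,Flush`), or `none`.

1. P0: store L4 := 41  bus=[BusRdX]  L4: P0=M P1=I P2=I P3=I  mem[L4]=50
2. P3: load  L0  bus=[BusRd]  L0: P0=I P1=I P2=I P3=E  mem[L0]=10
3. P2: load  L0  bus=[BusRd]  L0: P0=I P1=I P2=S P3=S  mem[L0]=10
4. P2: store L0 := 61  bus=[BusUpgr]  L0: P0=I P1=I P2=M P3=I  mem[L0]=10
5. P0: load  L0  bus=[BusRd]  L0: P0=S P1=I P2=O P3=I  mem[L0]=10
6. P0: store L4 := 87  bus=[-]  L4: P0=M P1=I P2=I P3=I  mem[L4]=50
7. P1: store L0 := 15  bus=[BusRdX,Flush]  L0: P0=I P1=M P2=I P3=I  mem[L0]=61
8. P0: load  L0  bus=[BusRd]  L0: P0=S P1=O P2=I P3=I  mem[L0]=61
9. P0: load  L0  bus=[-]  L0: P0=S P1=O P2=I P3=I  mem[L0]=61
10. P3: store L0 := 61  bus=[BusRdX,Flush]  L0: P0=I P1=I P2=I P3=M  mem[L0]=15
11. P0: load  L3  bus=[BusRd]  L3: P0=E P1=I P2=I P3=I  mem[L3]=70
12. P1: store L0 := 6  bus=[BusRdX,Flush]  L0: P0=I P1=M P2=I P3=I  mem[L0]=61
13. P0: store L0 := 16  bus=[BusRdX,Flush]  L0: P0=M P1=I P2=I P3=I  mem[L0]=6
14. P1: load  L3  bus=[BusRd]  L3: P0=S P1=S P2=I P3=I  mem[L3]=70

bus = BusUpgr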